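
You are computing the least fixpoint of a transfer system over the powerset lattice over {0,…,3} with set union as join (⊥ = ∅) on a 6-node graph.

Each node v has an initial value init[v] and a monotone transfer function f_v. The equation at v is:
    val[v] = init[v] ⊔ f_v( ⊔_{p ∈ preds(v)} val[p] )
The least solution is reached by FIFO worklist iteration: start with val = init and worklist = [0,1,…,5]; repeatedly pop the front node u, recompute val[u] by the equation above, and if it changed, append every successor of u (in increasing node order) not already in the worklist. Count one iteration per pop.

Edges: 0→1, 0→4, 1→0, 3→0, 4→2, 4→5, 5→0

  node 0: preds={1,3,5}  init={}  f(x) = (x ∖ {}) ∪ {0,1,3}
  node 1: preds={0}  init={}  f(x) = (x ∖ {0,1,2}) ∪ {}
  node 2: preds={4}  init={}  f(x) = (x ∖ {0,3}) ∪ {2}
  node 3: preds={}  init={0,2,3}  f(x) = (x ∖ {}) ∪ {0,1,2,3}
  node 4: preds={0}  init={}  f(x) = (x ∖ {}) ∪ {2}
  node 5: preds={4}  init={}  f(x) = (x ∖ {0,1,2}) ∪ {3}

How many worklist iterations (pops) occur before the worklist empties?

Trace (8 dequeues):
  [1] u=0 | in {0,2,3} | out {0,1,2,3} | prev {} | push {}
  [2] u=1 | in {0,1,2,3} | out {3} | prev {} | push {0}
  [3] u=2 | in {} | out {2} | prev {} | push {}
  [4] u=3 | in {} | out {0,1,2,3} | prev {0,2,3} | push {}
  [5] u=4 | in {0,1,2,3} | out {0,1,2,3} | prev {} | push {2}
  [6] u=5 | in {0,1,2,3} | out {3} | prev {} | push {}
  [7] u=0 | in {0,1,2,3} | out {0,1,2,3} | ==
  [8] u=2 | in {0,1,2,3} | out {1,2} | prev {2} | push {}

Converged values:
  [0] {0,1,2,3}
  [1] {3}
  [2] {1,2}
  [3] {0,1,2,3}
  [4] {0,1,2,3}
  [5] {3}

8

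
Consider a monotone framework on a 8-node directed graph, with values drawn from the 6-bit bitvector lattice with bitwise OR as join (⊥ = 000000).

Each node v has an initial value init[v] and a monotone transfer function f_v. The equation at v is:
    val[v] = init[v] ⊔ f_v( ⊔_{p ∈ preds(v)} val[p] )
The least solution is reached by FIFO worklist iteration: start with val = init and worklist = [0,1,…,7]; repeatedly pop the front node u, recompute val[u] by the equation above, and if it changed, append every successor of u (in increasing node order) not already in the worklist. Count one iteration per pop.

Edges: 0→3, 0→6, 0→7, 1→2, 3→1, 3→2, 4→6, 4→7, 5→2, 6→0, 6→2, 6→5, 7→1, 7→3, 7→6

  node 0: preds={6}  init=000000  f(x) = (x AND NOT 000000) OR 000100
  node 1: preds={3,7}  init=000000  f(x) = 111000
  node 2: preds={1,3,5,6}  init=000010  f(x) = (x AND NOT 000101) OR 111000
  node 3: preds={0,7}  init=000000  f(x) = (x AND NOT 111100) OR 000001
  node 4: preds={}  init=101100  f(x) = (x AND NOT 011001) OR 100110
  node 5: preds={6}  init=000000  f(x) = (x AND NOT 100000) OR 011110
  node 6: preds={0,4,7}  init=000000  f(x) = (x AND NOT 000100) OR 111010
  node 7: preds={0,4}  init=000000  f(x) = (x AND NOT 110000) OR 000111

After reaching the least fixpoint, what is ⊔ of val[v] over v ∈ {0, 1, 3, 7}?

Trace (23 dequeues):
  [1] u=0 | in 000000 | out 000100 | prev 000000 | push {}
  [2] u=1 | in 000000 | out 111000 | prev 000000 | push {}
  [3] u=2 | in 111000 | out 111010 | prev 000010 | push {}
  [4] u=3 | in 000100 | out 000001 | prev 000000 | push {1,2}
  [5] u=4 | in 000000 | out 101110 | prev 101100 | push {}
  [6] u=5 | in 000000 | out 011110 | prev 000000 | push {}
  [7] u=6 | in 101110 | out 111010 | prev 000000 | push {0,5}
  [8] u=7 | in 101110 | out 001111 | prev 000000 | push {3,6}
  [9] u=1 | in 001111 | out 111000 | ==
  [10] u=2 | in 111111 | out 111010 | ==
  [11] u=0 | in 111010 | out 111110 | prev 000100 | push {7}
  [12] u=5 | in 111010 | out 011110 | ==
  [13] u=3 | in 111111 | out 000011 | prev 000001 | push {1,2}
  [14] u=6 | in 111111 | out 111011 | prev 111010 | push {0,5}
  [15] u=7 | in 111110 | out 001111 | ==
  [16] u=1 | in 001111 | out 111000 | ==
  [17] u=2 | in 111111 | out 111010 | ==
  [18] u=0 | in 111011 | out 111111 | prev 111110 | push {3,6,7}
  [19] u=5 | in 111011 | out 011111 | prev 011110 | push {2}
  [20] u=3 | in 111111 | out 000011 | ==
  [21] u=6 | in 111111 | out 111011 | ==
  [22] u=7 | in 111111 | out 001111 | ==
  [23] u=2 | in 111111 | out 111010 | ==

Converged values:
  [0] 111111
  [1] 111000
  [2] 111010
  [3] 000011
  [4] 101110
  [5] 011111
  [6] 111011
  [7] 001111

111111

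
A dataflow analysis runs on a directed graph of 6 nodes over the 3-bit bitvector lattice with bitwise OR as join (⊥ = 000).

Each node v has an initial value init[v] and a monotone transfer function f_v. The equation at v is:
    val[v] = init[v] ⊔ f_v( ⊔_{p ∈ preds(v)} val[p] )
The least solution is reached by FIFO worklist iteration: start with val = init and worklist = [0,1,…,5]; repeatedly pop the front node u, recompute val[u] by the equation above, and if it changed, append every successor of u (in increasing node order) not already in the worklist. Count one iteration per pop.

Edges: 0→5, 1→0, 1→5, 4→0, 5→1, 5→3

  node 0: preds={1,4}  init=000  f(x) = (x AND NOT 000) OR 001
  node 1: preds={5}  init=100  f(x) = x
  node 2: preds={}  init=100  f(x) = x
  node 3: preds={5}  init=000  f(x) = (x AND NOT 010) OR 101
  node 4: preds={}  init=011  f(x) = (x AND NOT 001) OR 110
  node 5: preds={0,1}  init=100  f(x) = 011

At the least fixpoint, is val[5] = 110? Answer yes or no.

no

Trace (11 dequeues):
  [1] u=0 | in 111 | out 111 | prev 000 | push {}
  [2] u=1 | in 100 | out 100 | ==
  [3] u=2 | in 000 | out 100 | ==
  [4] u=3 | in 100 | out 101 | prev 000 | push {}
  [5] u=4 | in 000 | out 111 | prev 011 | push {0}
  [6] u=5 | in 111 | out 111 | prev 100 | push {1,3}
  [7] u=0 | in 111 | out 111 | ==
  [8] u=1 | in 111 | out 111 | prev 100 | push {0,5}
  [9] u=3 | in 111 | out 101 | ==
  [10] u=0 | in 111 | out 111 | ==
  [11] u=5 | in 111 | out 111 | ==

Converged values:
  [0] 111
  [1] 111
  [2] 100
  [3] 101
  [4] 111
  [5] 111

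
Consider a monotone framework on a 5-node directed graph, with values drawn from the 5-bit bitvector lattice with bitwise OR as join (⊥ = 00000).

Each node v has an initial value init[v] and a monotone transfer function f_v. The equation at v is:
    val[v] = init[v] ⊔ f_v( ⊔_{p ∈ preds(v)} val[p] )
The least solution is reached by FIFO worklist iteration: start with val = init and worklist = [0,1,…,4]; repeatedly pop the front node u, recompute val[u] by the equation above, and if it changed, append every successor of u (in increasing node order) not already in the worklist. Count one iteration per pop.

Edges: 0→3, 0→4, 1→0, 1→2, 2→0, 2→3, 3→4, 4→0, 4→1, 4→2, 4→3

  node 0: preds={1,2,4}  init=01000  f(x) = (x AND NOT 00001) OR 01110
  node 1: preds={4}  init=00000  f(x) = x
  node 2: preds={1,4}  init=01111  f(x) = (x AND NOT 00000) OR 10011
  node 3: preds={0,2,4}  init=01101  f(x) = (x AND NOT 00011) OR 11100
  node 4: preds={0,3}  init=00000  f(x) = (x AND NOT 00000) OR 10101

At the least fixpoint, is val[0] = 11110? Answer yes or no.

yes

Worklist (11 pops):
  #1 pop 0: in=01111 → 01110 (was 01000); enqueue []
  #2 pop 1: in=00000 → 00000 (no change)
  #3 pop 2: in=00000 → 11111 (was 01111); enqueue [0]
  #4 pop 3: in=11111 → 11101 (was 01101); enqueue []
  #5 pop 4: in=11111 → 11111 (was 00000); enqueue [1,2,3]
  #6 pop 0: in=11111 → 11110 (was 01110); enqueue [4]
  #7 pop 1: in=11111 → 11111 (was 00000); enqueue [0]
  #8 pop 2: in=11111 → 11111 (no change)
  #9 pop 3: in=11111 → 11101 (no change)
  #10 pop 4: in=11111 → 11111 (no change)
  #11 pop 0: in=11111 → 11110 (no change)

Fixpoint:
  val[0] = 11110
  val[1] = 11111
  val[2] = 11111
  val[3] = 11101
  val[4] = 11111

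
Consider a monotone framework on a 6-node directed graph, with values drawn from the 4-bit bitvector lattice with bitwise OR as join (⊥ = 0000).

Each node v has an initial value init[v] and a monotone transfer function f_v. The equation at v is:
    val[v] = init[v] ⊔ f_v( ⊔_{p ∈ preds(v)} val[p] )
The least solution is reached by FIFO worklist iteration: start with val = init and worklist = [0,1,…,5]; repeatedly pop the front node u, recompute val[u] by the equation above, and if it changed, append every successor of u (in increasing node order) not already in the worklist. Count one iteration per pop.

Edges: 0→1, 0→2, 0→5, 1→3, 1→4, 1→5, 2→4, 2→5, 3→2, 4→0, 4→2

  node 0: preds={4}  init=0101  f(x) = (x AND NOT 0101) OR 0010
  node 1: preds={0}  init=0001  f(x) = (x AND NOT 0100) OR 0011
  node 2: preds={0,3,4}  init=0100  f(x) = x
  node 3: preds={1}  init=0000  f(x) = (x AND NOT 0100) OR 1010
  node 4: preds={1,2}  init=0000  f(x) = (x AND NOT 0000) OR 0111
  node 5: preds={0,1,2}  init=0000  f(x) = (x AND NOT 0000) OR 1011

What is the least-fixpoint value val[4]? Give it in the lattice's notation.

Iteration log — 16 steps:
  step 1. node 0  ⊔preds=0000  new=0111  old=0101  +wl: 
  step 2. node 1  ⊔preds=0111  new=0011  old=0001  +wl: 
  step 3. node 2  ⊔preds=0111  new=0111  old=0100  +wl: 
  step 4. node 3  ⊔preds=0011  new=1011  old=0000  +wl: 2
  step 5. node 4  ⊔preds=0111  new=0111  old=0000  +wl: 0
  step 6. node 5  ⊔preds=0111  new=1111  old=0000  +wl: 
  step 7. node 2  ⊔preds=1111  new=1111  old=0111  +wl: 4,5
  step 8. node 0  ⊔preds=0111  new=0111  stable
  step 9. node 4  ⊔preds=1111  new=1111  old=0111  +wl: 0,2
  step 10. node 5  ⊔preds=1111  new=1111  stable
  step 11. node 0  ⊔preds=1111  new=1111  old=0111  +wl: 1,5
  step 12. node 2  ⊔preds=1111  new=1111  stable
  step 13. node 1  ⊔preds=1111  new=1011  old=0011  +wl: 3,4
  step 14. node 5  ⊔preds=1111  new=1111  stable
  step 15. node 3  ⊔preds=1011  new=1011  stable
  step 16. node 4  ⊔preds=1111  new=1111  stable

Least fixpoint reached:
  node 0: 1111
  node 1: 1011
  node 2: 1111
  node 3: 1011
  node 4: 1111
  node 5: 1111

1111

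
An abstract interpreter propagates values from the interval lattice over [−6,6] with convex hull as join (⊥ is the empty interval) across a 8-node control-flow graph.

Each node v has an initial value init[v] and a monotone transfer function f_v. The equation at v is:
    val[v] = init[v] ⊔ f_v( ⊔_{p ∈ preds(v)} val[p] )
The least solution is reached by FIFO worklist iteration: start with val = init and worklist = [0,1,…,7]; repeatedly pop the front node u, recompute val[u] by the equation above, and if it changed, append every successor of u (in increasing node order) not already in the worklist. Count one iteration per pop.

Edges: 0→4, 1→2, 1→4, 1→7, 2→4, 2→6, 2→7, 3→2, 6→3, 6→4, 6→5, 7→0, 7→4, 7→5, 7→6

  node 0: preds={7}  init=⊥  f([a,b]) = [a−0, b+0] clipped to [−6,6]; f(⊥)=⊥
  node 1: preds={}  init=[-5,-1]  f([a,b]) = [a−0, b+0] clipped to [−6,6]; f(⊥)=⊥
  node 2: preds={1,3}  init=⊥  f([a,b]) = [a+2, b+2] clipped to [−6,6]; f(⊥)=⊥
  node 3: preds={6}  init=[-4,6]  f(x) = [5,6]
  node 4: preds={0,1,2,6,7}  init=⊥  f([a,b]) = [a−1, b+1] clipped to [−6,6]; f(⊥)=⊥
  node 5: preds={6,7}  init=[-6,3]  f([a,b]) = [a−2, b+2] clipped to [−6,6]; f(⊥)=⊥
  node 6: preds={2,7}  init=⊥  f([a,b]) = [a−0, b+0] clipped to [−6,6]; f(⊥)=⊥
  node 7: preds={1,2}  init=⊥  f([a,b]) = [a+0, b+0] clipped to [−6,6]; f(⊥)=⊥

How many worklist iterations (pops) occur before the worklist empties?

16

Worklist (16 pops):
  #1 pop 0: in=⊥ → ⊥ (no change)
  #2 pop 1: in=⊥ → [-5,-1] (no change)
  #3 pop 2: in=[-5,6] → [-3,6] (was ⊥); enqueue []
  #4 pop 3: in=⊥ → [-4,6] (no change)
  #5 pop 4: in=[-5,6] → [-6,6] (was ⊥); enqueue []
  #6 pop 5: in=⊥ → [-6,3] (no change)
  #7 pop 6: in=[-3,6] → [-3,6] (was ⊥); enqueue [3,4,5]
  #8 pop 7: in=[-5,6] → [-5,6] (was ⊥); enqueue [0,6]
  #9 pop 3: in=[-3,6] → [-4,6] (no change)
  #10 pop 4: in=[-5,6] → [-6,6] (no change)
  #11 pop 5: in=[-5,6] → [-6,6] (was [-6,3]); enqueue []
  #12 pop 0: in=[-5,6] → [-5,6] (was ⊥); enqueue [4]
  #13 pop 6: in=[-5,6] → [-5,6] (was [-3,6]); enqueue [3,5]
  #14 pop 4: in=[-5,6] → [-6,6] (no change)
  #15 pop 3: in=[-5,6] → [-4,6] (no change)
  #16 pop 5: in=[-5,6] → [-6,6] (no change)

Fixpoint:
  val[0] = [-5,6]
  val[1] = [-5,-1]
  val[2] = [-3,6]
  val[3] = [-4,6]
  val[4] = [-6,6]
  val[5] = [-6,6]
  val[6] = [-5,6]
  val[7] = [-5,6]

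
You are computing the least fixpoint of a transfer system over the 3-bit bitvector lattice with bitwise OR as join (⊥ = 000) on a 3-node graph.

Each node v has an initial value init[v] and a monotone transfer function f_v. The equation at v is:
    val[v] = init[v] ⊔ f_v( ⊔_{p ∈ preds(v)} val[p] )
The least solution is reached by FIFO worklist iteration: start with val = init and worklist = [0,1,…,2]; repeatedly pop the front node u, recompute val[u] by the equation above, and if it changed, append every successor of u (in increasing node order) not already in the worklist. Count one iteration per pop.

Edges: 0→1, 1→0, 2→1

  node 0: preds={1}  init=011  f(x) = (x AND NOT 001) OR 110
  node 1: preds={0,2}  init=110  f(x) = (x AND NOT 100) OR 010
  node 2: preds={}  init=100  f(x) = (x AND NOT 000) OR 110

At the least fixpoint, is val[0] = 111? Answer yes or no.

Iteration log — 5 steps:
  step 1. node 0  ⊔preds=110  new=111  old=011  +wl: 
  step 2. node 1  ⊔preds=111  new=111  old=110  +wl: 0
  step 3. node 2  ⊔preds=000  new=110  old=100  +wl: 1
  step 4. node 0  ⊔preds=111  new=111  stable
  step 5. node 1  ⊔preds=111  new=111  stable

Least fixpoint reached:
  node 0: 111
  node 1: 111
  node 2: 110

yes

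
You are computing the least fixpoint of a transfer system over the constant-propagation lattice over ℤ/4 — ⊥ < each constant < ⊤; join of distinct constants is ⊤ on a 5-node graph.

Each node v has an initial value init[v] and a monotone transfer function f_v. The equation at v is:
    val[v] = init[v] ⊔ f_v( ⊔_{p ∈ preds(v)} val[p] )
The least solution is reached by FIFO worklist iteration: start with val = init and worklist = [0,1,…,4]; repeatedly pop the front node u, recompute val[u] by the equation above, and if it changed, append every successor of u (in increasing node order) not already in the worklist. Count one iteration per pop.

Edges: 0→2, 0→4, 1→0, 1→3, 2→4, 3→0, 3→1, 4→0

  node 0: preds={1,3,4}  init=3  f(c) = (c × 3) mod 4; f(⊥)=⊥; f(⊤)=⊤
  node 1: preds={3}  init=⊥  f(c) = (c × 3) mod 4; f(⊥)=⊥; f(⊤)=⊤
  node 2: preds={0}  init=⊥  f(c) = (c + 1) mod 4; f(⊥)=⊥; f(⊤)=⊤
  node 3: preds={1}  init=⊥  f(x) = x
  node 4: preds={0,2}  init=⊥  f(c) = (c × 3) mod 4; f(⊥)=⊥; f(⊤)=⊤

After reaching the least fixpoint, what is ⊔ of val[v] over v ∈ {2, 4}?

Worklist (8 pops):
  #1 pop 0: in=⊥ → 3 (no change)
  #2 pop 1: in=⊥ → ⊥ (no change)
  #3 pop 2: in=3 → 0 (was ⊥); enqueue []
  #4 pop 3: in=⊥ → ⊥ (no change)
  #5 pop 4: in=⊤ → ⊤ (was ⊥); enqueue [0]
  #6 pop 0: in=⊤ → ⊤ (was 3); enqueue [2,4]
  #7 pop 2: in=⊤ → ⊤ (was 0); enqueue []
  #8 pop 4: in=⊤ → ⊤ (no change)

Fixpoint:
  val[0] = ⊤
  val[1] = ⊥
  val[2] = ⊤
  val[3] = ⊥
  val[4] = ⊤

⊤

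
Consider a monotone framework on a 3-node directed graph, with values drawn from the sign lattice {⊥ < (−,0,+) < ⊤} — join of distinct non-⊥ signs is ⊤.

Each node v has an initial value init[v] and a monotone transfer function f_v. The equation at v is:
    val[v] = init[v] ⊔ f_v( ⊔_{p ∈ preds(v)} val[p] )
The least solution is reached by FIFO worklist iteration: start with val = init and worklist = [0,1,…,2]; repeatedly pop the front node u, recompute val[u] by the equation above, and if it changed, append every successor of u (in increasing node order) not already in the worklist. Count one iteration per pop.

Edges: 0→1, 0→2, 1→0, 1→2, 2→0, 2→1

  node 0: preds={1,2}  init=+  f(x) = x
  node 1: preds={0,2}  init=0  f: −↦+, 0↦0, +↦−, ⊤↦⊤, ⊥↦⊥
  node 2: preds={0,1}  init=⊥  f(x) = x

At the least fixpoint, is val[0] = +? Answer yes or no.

no

Worklist (5 pops):
  #1 pop 0: in=0 → ⊤ (was +); enqueue []
  #2 pop 1: in=⊤ → ⊤ (was 0); enqueue [0]
  #3 pop 2: in=⊤ → ⊤ (was ⊥); enqueue [1]
  #4 pop 0: in=⊤ → ⊤ (no change)
  #5 pop 1: in=⊤ → ⊤ (no change)

Fixpoint:
  val[0] = ⊤
  val[1] = ⊤
  val[2] = ⊤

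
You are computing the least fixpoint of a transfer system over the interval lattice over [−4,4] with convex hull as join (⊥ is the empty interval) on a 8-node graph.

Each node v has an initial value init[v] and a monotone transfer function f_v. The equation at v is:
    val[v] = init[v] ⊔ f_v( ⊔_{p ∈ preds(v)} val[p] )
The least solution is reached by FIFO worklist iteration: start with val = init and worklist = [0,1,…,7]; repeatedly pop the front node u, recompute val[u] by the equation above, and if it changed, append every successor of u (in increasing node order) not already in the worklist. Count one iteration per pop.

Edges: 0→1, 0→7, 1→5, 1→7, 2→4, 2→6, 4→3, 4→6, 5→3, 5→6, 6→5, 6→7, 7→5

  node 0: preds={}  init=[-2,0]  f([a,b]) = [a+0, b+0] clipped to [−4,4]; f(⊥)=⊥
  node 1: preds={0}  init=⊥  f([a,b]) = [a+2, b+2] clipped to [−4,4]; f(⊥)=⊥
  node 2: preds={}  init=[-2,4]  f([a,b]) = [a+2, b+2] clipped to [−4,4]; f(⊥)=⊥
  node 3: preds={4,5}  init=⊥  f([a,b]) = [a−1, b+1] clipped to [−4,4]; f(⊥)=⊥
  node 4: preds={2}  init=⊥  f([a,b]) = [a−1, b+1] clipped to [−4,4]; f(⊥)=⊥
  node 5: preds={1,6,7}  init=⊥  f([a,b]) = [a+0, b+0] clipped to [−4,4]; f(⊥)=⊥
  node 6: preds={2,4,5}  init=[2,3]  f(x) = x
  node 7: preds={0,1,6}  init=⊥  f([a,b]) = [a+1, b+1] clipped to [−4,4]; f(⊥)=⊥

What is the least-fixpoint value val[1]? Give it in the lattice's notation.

Iteration log — 12 steps:
  step 1. node 0  ⊔preds=⊥  new=[-2,0]  stable
  step 2. node 1  ⊔preds=[-2,0]  new=[0,2]  old=⊥  +wl: 
  step 3. node 2  ⊔preds=⊥  new=[-2,4]  stable
  step 4. node 3  ⊔preds=⊥  new=⊥  stable
  step 5. node 4  ⊔preds=[-2,4]  new=[-3,4]  old=⊥  +wl: 3
  step 6. node 5  ⊔preds=[0,3]  new=[0,3]  old=⊥  +wl: 
  step 7. node 6  ⊔preds=[-3,4]  new=[-3,4]  old=[2,3]  +wl: 5
  step 8. node 7  ⊔preds=[-3,4]  new=[-2,4]  old=⊥  +wl: 
  step 9. node 3  ⊔preds=[-3,4]  new=[-4,4]  old=⊥  +wl: 
  step 10. node 5  ⊔preds=[-3,4]  new=[-3,4]  old=[0,3]  +wl: 3,6
  step 11. node 3  ⊔preds=[-3,4]  new=[-4,4]  stable
  step 12. node 6  ⊔preds=[-3,4]  new=[-3,4]  stable

Least fixpoint reached:
  node 0: [-2,0]
  node 1: [0,2]
  node 2: [-2,4]
  node 3: [-4,4]
  node 4: [-3,4]
  node 5: [-3,4]
  node 6: [-3,4]
  node 7: [-2,4]

[0,2]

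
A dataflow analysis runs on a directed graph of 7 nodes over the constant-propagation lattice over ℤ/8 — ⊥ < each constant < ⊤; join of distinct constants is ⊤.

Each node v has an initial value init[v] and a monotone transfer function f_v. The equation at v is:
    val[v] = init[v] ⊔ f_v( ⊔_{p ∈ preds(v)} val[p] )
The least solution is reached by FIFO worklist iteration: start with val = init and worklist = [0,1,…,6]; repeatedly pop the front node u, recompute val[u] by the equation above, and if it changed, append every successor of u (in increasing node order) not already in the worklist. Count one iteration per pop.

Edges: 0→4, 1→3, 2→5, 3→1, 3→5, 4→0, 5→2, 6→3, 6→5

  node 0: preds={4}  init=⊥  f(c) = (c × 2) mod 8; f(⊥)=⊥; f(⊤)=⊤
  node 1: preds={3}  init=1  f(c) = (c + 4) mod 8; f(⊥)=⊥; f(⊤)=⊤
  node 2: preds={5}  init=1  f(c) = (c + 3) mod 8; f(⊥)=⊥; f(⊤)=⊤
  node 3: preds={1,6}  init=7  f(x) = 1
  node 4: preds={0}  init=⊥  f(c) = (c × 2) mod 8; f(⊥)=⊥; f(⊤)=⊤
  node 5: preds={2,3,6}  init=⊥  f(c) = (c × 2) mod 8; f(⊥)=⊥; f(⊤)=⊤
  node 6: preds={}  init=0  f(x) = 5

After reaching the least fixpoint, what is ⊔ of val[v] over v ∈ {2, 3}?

Worklist (11 pops):
  #1 pop 0: in=⊥ → ⊥ (no change)
  #2 pop 1: in=7 → ⊤ (was 1); enqueue []
  #3 pop 2: in=⊥ → 1 (no change)
  #4 pop 3: in=⊤ → ⊤ (was 7); enqueue [1]
  #5 pop 4: in=⊥ → ⊥ (no change)
  #6 pop 5: in=⊤ → ⊤ (was ⊥); enqueue [2]
  #7 pop 6: in=⊥ → ⊤ (was 0); enqueue [3,5]
  #8 pop 1: in=⊤ → ⊤ (no change)
  #9 pop 2: in=⊤ → ⊤ (was 1); enqueue []
  #10 pop 3: in=⊤ → ⊤ (no change)
  #11 pop 5: in=⊤ → ⊤ (no change)

Fixpoint:
  val[0] = ⊥
  val[1] = ⊤
  val[2] = ⊤
  val[3] = ⊤
  val[4] = ⊥
  val[5] = ⊤
  val[6] = ⊤

⊤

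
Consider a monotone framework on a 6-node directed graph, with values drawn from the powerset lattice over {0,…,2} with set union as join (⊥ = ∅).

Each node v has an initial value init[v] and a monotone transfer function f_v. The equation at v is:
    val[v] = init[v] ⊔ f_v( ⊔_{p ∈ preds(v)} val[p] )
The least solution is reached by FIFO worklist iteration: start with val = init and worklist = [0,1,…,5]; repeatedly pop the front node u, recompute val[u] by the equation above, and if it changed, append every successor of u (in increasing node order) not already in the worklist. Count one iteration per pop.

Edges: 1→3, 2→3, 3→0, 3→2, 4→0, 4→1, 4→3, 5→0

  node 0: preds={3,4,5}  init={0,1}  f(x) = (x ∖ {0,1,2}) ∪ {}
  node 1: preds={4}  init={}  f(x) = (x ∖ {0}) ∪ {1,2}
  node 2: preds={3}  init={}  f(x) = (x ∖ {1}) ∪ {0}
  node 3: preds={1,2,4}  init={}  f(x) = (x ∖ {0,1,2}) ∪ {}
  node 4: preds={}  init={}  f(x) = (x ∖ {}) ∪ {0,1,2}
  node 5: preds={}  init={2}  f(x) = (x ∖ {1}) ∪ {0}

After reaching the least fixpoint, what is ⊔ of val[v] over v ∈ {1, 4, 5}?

Iteration log — 9 steps:
  step 1. node 0  ⊔preds={2}  new={0,1}  stable
  step 2. node 1  ⊔preds={}  new={1,2}  old={}  +wl: 
  step 3. node 2  ⊔preds={}  new={0}  old={}  +wl: 
  step 4. node 3  ⊔preds={0,1,2}  new={}  stable
  step 5. node 4  ⊔preds={}  new={0,1,2}  old={}  +wl: 0,1,3
  step 6. node 5  ⊔preds={}  new={0,2}  old={2}  +wl: 
  step 7. node 0  ⊔preds={0,1,2}  new={0,1}  stable
  step 8. node 1  ⊔preds={0,1,2}  new={1,2}  stable
  step 9. node 3  ⊔preds={0,1,2}  new={}  stable

Least fixpoint reached:
  node 0: {0,1}
  node 1: {1,2}
  node 2: {0}
  node 3: {}
  node 4: {0,1,2}
  node 5: {0,2}

{0,1,2}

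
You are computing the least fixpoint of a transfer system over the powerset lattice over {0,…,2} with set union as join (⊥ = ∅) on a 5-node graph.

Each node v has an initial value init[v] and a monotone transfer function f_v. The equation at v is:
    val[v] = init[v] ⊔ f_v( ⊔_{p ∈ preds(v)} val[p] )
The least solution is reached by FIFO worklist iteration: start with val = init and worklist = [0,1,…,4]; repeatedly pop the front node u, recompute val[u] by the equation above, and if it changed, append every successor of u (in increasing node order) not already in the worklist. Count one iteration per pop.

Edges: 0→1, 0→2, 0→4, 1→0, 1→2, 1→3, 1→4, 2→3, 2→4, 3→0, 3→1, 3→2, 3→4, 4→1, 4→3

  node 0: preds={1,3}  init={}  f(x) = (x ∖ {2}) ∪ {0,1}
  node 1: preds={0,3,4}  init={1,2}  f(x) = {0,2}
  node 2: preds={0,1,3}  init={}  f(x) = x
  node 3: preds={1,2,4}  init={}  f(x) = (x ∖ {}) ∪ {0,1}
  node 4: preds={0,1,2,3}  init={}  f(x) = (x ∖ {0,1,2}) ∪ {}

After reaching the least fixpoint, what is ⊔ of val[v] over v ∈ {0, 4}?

Worklist (8 pops):
  #1 pop 0: in={1,2} → {0,1} (was {}); enqueue []
  #2 pop 1: in={0,1} → {0,1,2} (was {1,2}); enqueue [0]
  #3 pop 2: in={0,1,2} → {0,1,2} (was {}); enqueue []
  #4 pop 3: in={0,1,2} → {0,1,2} (was {}); enqueue [1,2]
  #5 pop 4: in={0,1,2} → {} (no change)
  #6 pop 0: in={0,1,2} → {0,1} (no change)
  #7 pop 1: in={0,1,2} → {0,1,2} (no change)
  #8 pop 2: in={0,1,2} → {0,1,2} (no change)

Fixpoint:
  val[0] = {0,1}
  val[1] = {0,1,2}
  val[2] = {0,1,2}
  val[3] = {0,1,2}
  val[4] = {}

{0,1}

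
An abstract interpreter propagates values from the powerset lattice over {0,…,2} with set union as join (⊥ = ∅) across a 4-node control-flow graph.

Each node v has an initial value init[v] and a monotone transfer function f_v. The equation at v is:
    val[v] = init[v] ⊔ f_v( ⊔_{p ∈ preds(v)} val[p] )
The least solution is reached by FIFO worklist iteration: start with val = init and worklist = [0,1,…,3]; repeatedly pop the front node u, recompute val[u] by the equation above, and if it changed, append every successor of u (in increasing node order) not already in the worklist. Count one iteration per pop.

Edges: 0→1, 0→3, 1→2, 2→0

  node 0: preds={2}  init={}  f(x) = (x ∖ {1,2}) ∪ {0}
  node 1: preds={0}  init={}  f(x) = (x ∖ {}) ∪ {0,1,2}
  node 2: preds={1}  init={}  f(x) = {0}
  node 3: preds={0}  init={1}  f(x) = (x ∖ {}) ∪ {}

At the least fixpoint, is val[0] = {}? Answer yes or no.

no

Trace (5 dequeues):
  [1] u=0 | in {} | out {0} | prev {} | push {}
  [2] u=1 | in {0} | out {0,1,2} | prev {} | push {}
  [3] u=2 | in {0,1,2} | out {0} | prev {} | push {0}
  [4] u=3 | in {0} | out {0,1} | prev {1} | push {}
  [5] u=0 | in {0} | out {0} | ==

Converged values:
  [0] {0}
  [1] {0,1,2}
  [2] {0}
  [3] {0,1}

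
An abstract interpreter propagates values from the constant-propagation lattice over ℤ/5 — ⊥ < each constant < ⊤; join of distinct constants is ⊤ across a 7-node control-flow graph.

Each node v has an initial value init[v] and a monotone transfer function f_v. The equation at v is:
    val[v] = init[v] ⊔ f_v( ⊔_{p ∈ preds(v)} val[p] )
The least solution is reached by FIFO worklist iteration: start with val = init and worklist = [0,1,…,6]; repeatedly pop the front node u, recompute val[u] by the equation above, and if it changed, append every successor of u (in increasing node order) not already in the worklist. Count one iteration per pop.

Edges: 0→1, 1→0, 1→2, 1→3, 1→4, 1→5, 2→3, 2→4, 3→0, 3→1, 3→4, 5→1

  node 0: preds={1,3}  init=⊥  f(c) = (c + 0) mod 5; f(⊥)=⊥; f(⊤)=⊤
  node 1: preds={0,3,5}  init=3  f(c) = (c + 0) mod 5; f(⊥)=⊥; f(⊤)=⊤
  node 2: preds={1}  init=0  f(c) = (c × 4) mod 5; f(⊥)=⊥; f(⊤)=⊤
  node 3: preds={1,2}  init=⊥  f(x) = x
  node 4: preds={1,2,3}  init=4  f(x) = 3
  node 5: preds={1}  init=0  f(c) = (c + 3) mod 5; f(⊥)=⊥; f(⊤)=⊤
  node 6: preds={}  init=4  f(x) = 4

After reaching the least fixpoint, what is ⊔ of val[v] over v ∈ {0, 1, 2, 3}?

⊤

Worklist (9 pops):
  #1 pop 0: in=3 → 3 (was ⊥); enqueue []
  #2 pop 1: in=⊤ → ⊤ (was 3); enqueue [0]
  #3 pop 2: in=⊤ → ⊤ (was 0); enqueue []
  #4 pop 3: in=⊤ → ⊤ (was ⊥); enqueue [1]
  #5 pop 4: in=⊤ → ⊤ (was 4); enqueue []
  #6 pop 5: in=⊤ → ⊤ (was 0); enqueue []
  #7 pop 6: in=⊥ → 4 (no change)
  #8 pop 0: in=⊤ → ⊤ (was 3); enqueue []
  #9 pop 1: in=⊤ → ⊤ (no change)

Fixpoint:
  val[0] = ⊤
  val[1] = ⊤
  val[2] = ⊤
  val[3] = ⊤
  val[4] = ⊤
  val[5] = ⊤
  val[6] = 4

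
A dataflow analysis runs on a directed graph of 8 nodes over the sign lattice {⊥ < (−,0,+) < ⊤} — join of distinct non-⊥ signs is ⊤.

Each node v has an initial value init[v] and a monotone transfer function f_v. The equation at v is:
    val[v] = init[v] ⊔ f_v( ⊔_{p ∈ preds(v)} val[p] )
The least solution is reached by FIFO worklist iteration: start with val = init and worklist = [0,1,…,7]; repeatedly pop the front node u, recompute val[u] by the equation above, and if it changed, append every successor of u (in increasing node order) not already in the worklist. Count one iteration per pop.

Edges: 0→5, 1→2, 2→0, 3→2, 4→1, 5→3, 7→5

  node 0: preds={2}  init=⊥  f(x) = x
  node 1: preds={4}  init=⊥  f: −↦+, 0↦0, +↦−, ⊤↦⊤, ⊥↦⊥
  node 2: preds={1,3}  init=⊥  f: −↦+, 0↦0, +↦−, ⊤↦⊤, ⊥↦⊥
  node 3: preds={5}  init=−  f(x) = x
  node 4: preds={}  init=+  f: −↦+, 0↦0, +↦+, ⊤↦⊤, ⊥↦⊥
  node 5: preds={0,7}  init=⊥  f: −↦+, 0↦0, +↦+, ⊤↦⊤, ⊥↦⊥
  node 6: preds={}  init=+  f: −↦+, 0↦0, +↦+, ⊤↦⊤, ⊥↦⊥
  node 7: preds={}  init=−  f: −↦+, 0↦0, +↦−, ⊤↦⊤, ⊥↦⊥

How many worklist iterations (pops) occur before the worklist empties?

Trace (15 dequeues):
  [1] u=0 | in ⊥ | out ⊥ | ==
  [2] u=1 | in + | out − | prev ⊥ | push {}
  [3] u=2 | in − | out + | prev ⊥ | push {0}
  [4] u=3 | in ⊥ | out − | ==
  [5] u=4 | in ⊥ | out + | ==
  [6] u=5 | in − | out + | prev ⊥ | push {3}
  [7] u=6 | in ⊥ | out + | ==
  [8] u=7 | in ⊥ | out − | ==
  [9] u=0 | in + | out + | prev ⊥ | push {5}
  [10] u=3 | in + | out ⊤ | prev − | push {2}
  [11] u=5 | in ⊤ | out ⊤ | prev + | push {3}
  [12] u=2 | in ⊤ | out ⊤ | prev + | push {0}
  [13] u=3 | in ⊤ | out ⊤ | ==
  [14] u=0 | in ⊤ | out ⊤ | prev + | push {5}
  [15] u=5 | in ⊤ | out ⊤ | ==

Converged values:
  [0] ⊤
  [1] −
  [2] ⊤
  [3] ⊤
  [4] +
  [5] ⊤
  [6] +
  [7] −

15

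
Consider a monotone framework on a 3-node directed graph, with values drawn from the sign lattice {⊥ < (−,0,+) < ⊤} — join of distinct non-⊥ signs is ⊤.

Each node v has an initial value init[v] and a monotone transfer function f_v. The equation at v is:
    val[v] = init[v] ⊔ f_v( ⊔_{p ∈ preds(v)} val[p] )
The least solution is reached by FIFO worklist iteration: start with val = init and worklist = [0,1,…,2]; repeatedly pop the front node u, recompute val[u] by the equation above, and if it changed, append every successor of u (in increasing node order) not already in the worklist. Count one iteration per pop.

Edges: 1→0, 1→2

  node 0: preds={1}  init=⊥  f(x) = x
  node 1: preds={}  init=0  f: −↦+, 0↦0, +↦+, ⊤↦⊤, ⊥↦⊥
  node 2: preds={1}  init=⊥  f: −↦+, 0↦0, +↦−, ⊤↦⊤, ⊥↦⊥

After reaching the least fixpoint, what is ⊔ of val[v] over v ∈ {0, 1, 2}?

Iteration log — 3 steps:
  step 1. node 0  ⊔preds=0  new=0  old=⊥  +wl: 
  step 2. node 1  ⊔preds=⊥  new=0  stable
  step 3. node 2  ⊔preds=0  new=0  old=⊥  +wl: 

Least fixpoint reached:
  node 0: 0
  node 1: 0
  node 2: 0

0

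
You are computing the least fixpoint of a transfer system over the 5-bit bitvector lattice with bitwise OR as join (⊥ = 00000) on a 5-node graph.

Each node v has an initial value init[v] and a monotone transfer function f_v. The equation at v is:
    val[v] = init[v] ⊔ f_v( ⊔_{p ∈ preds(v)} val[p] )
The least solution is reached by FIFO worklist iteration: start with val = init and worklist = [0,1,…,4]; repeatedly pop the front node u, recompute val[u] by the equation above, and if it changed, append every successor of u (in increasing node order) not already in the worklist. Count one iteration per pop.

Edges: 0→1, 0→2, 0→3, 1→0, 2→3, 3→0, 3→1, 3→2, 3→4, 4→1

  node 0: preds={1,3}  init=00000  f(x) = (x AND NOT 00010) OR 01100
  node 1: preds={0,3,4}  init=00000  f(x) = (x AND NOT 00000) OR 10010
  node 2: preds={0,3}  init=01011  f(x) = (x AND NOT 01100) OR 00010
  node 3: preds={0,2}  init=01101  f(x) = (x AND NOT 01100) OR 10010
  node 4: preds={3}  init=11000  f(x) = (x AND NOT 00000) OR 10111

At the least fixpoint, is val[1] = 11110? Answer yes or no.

no

Worklist (9 pops):
  #1 pop 0: in=01101 → 01101 (was 00000); enqueue []
  #2 pop 1: in=11101 → 11111 (was 00000); enqueue [0]
  #3 pop 2: in=01101 → 01011 (no change)
  #4 pop 3: in=01111 → 11111 (was 01101); enqueue [1,2]
  #5 pop 4: in=11111 → 11111 (was 11000); enqueue []
  #6 pop 0: in=11111 → 11101 (was 01101); enqueue [3]
  #7 pop 1: in=11111 → 11111 (no change)
  #8 pop 2: in=11111 → 11011 (was 01011); enqueue []
  #9 pop 3: in=11111 → 11111 (no change)

Fixpoint:
  val[0] = 11101
  val[1] = 11111
  val[2] = 11011
  val[3] = 11111
  val[4] = 11111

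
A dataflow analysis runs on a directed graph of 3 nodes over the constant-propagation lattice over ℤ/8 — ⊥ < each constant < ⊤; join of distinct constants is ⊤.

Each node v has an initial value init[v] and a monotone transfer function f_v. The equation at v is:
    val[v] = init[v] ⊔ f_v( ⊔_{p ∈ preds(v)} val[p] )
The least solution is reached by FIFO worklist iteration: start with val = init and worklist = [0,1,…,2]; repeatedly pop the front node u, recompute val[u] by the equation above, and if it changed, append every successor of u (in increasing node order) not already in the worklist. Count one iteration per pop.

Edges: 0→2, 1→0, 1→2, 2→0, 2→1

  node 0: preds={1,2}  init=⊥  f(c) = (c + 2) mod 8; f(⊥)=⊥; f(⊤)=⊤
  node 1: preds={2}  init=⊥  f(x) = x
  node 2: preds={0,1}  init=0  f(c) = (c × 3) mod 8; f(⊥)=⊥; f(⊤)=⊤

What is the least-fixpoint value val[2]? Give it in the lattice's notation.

⊤

Trace (7 dequeues):
  [1] u=0 | in 0 | out 2 | prev ⊥ | push {}
  [2] u=1 | in 0 | out 0 | prev ⊥ | push {0}
  [3] u=2 | in ⊤ | out ⊤ | prev 0 | push {1}
  [4] u=0 | in ⊤ | out ⊤ | prev 2 | push {2}
  [5] u=1 | in ⊤ | out ⊤ | prev 0 | push {0}
  [6] u=2 | in ⊤ | out ⊤ | ==
  [7] u=0 | in ⊤ | out ⊤ | ==

Converged values:
  [0] ⊤
  [1] ⊤
  [2] ⊤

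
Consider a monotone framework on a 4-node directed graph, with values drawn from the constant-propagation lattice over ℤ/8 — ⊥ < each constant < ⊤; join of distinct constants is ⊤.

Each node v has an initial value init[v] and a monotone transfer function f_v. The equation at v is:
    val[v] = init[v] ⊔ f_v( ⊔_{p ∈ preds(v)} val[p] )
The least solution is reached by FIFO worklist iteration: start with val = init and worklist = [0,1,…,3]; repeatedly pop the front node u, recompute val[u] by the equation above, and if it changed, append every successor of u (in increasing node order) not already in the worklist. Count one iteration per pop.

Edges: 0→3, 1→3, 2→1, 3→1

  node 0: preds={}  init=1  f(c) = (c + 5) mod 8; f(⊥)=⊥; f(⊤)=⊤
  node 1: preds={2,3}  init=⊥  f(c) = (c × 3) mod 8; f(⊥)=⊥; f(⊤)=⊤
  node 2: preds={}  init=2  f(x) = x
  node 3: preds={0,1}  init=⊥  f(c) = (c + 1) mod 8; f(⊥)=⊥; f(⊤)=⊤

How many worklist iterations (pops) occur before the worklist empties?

6

Trace (6 dequeues):
  [1] u=0 | in ⊥ | out 1 | ==
  [2] u=1 | in 2 | out 6 | prev ⊥ | push {}
  [3] u=2 | in ⊥ | out 2 | ==
  [4] u=3 | in ⊤ | out ⊤ | prev ⊥ | push {1}
  [5] u=1 | in ⊤ | out ⊤ | prev 6 | push {3}
  [6] u=3 | in ⊤ | out ⊤ | ==

Converged values:
  [0] 1
  [1] ⊤
  [2] 2
  [3] ⊤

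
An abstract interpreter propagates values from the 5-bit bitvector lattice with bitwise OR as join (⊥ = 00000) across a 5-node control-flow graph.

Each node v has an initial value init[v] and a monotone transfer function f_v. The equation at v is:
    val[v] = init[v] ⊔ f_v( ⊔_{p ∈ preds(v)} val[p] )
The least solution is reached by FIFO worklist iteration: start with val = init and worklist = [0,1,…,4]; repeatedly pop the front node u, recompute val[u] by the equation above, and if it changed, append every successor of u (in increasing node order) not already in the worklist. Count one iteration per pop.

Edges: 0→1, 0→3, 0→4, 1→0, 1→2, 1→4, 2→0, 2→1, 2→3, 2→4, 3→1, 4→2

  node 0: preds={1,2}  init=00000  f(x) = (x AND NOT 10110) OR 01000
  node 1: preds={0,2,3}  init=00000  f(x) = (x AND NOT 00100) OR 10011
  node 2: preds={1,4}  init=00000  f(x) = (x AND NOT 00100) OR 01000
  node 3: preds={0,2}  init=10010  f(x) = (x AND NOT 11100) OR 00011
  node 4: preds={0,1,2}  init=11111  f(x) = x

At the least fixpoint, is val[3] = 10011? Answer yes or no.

yes

Iteration log — 9 steps:
  step 1. node 0  ⊔preds=00000  new=01000  old=00000  +wl: 
  step 2. node 1  ⊔preds=11010  new=11011  old=00000  +wl: 0
  step 3. node 2  ⊔preds=11111  new=11011  old=00000  +wl: 1
  step 4. node 3  ⊔preds=11011  new=10011  old=10010  +wl: 
  step 5. node 4  ⊔preds=11011  new=11111  stable
  step 6. node 0  ⊔preds=11011  new=01001  old=01000  +wl: 3,4
  step 7. node 1  ⊔preds=11011  new=11011  stable
  step 8. node 3  ⊔preds=11011  new=10011  stable
  step 9. node 4  ⊔preds=11011  new=11111  stable

Least fixpoint reached:
  node 0: 01001
  node 1: 11011
  node 2: 11011
  node 3: 10011
  node 4: 11111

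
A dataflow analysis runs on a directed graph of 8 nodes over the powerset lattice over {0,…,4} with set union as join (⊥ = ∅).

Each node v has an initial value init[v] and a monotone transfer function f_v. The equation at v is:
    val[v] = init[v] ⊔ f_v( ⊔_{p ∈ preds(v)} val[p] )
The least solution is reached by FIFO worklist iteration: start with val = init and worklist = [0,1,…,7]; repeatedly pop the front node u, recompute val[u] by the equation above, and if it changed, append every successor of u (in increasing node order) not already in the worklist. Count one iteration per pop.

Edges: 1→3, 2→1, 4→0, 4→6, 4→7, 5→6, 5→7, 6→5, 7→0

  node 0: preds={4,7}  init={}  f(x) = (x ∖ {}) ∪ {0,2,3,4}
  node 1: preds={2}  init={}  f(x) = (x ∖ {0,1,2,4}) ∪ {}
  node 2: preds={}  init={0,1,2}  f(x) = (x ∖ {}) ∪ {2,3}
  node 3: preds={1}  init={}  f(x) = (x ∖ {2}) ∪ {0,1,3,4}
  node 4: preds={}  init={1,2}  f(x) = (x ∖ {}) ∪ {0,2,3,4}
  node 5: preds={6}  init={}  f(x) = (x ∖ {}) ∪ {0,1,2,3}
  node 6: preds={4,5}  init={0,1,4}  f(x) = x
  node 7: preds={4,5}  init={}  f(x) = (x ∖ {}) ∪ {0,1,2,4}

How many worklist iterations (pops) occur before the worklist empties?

Trace (12 dequeues):
  [1] u=0 | in {1,2} | out {0,1,2,3,4} | prev {} | push {}
  [2] u=1 | in {0,1,2} | out {} | ==
  [3] u=2 | in {} | out {0,1,2,3} | prev {0,1,2} | push {1}
  [4] u=3 | in {} | out {0,1,3,4} | prev {} | push {}
  [5] u=4 | in {} | out {0,1,2,3,4} | prev {1,2} | push {0}
  [6] u=5 | in {0,1,4} | out {0,1,2,3,4} | prev {} | push {}
  [7] u=6 | in {0,1,2,3,4} | out {0,1,2,3,4} | prev {0,1,4} | push {5}
  [8] u=7 | in {0,1,2,3,4} | out {0,1,2,3,4} | prev {} | push {}
  [9] u=1 | in {0,1,2,3} | out {3} | prev {} | push {3}
  [10] u=0 | in {0,1,2,3,4} | out {0,1,2,3,4} | ==
  [11] u=5 | in {0,1,2,3,4} | out {0,1,2,3,4} | ==
  [12] u=3 | in {3} | out {0,1,3,4} | ==

Converged values:
  [0] {0,1,2,3,4}
  [1] {3}
  [2] {0,1,2,3}
  [3] {0,1,3,4}
  [4] {0,1,2,3,4}
  [5] {0,1,2,3,4}
  [6] {0,1,2,3,4}
  [7] {0,1,2,3,4}

12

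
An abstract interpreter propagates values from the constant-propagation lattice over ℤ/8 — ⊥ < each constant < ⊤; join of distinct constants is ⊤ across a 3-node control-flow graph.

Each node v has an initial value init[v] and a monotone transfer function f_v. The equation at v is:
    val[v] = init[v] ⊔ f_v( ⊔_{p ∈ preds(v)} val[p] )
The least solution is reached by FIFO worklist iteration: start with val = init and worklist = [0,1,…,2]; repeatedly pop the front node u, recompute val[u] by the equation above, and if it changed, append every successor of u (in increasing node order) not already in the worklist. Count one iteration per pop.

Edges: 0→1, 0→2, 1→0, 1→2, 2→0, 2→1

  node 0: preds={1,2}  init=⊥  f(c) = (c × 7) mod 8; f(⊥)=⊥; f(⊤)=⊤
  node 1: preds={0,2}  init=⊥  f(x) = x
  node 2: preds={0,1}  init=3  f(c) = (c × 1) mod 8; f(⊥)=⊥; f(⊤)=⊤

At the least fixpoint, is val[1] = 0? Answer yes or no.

no

Worklist (6 pops):
  #1 pop 0: in=3 → 5 (was ⊥); enqueue []
  #2 pop 1: in=⊤ → ⊤ (was ⊥); enqueue [0]
  #3 pop 2: in=⊤ → ⊤ (was 3); enqueue [1]
  #4 pop 0: in=⊤ → ⊤ (was 5); enqueue [2]
  #5 pop 1: in=⊤ → ⊤ (no change)
  #6 pop 2: in=⊤ → ⊤ (no change)

Fixpoint:
  val[0] = ⊤
  val[1] = ⊤
  val[2] = ⊤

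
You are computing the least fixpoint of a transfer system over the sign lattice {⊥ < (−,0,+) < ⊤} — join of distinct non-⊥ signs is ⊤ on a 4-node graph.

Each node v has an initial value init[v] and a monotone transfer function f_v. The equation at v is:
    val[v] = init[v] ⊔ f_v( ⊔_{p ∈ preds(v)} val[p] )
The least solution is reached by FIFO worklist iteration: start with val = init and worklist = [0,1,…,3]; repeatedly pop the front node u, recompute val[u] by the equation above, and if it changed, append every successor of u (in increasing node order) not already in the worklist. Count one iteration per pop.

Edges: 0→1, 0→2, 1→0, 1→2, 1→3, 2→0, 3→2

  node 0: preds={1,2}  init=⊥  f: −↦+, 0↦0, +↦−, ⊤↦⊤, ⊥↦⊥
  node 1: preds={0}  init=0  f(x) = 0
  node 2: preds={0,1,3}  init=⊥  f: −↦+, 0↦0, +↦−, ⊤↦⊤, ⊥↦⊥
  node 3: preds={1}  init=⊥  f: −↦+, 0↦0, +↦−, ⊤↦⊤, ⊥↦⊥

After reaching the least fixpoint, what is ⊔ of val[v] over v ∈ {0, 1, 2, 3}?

0

Worklist (6 pops):
  #1 pop 0: in=0 → 0 (was ⊥); enqueue []
  #2 pop 1: in=0 → 0 (no change)
  #3 pop 2: in=0 → 0 (was ⊥); enqueue [0]
  #4 pop 3: in=0 → 0 (was ⊥); enqueue [2]
  #5 pop 0: in=0 → 0 (no change)
  #6 pop 2: in=0 → 0 (no change)

Fixpoint:
  val[0] = 0
  val[1] = 0
  val[2] = 0
  val[3] = 0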